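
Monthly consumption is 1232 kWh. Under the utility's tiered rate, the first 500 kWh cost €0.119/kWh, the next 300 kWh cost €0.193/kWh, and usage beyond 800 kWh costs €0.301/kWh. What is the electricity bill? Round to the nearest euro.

First 500 kWh × €0.119 = €59.50
Next 300 kWh × €0.193 = €57.90
Remaining 432 kWh × €0.301 = €130.03
Total = €247.43 ≈ €247

€247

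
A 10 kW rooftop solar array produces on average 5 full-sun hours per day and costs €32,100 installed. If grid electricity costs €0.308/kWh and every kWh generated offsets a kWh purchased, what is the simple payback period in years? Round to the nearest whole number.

Daily generation = 10 kW × 5 h = 50 kWh
Annual generation = 50 × 365 = 18250 kWh
Annual savings = 18250 × €0.308 = €5,621.00
Payback = €32,100 / €5,621.00 = 5.71 years

6 years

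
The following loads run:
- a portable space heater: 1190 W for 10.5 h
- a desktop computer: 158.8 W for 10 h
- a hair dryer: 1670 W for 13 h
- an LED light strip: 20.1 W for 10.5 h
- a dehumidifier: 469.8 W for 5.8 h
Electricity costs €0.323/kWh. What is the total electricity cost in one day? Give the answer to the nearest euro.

portable space heater: 1190 W × 10.5 h = 12,495 Wh = 12.49 kWh
desktop computer: 158.8 W × 10 h = 1,588 Wh = 1.588 kWh
hair dryer: 1670 W × 13 h = 21,710 Wh = 21.71 kWh
LED light strip: 20.1 W × 10.5 h = 211 Wh = 0.2111 kWh
dehumidifier: 469.8 W × 5.8 h = 2,725 Wh = 2.725 kWh
Total energy = 12.49 + 1.588 + 21.71 + 0.2111 + 2.725 = 38.73 kWh
Cost = 38.73 kWh × €0.323 = €12.51 ≈ €13

€13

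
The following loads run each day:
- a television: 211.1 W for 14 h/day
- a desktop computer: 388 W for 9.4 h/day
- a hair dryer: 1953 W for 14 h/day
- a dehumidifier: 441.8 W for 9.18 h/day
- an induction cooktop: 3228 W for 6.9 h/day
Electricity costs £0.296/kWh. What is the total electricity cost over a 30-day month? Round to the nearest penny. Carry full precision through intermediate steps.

television: 211.1 W × 14 h × 30 d = 88,662 Wh = 88.66 kWh
desktop computer: 388 W × 9.4 h × 30 d = 109,416 Wh = 109.4 kWh
hair dryer: 1953 W × 14 h × 30 d = 820,260 Wh = 820.3 kWh
dehumidifier: 441.8 W × 9.18 h × 30 d = 121,672 Wh = 121.7 kWh
induction cooktop: 3228 W × 6.9 h × 30 d = 668,196 Wh = 668.2 kWh
Total energy = 88.66 + 109.4 + 820.3 + 121.7 + 668.2 = 1,808 kWh
Cost = 1,808 kWh × £0.296 = £535.23

£535.23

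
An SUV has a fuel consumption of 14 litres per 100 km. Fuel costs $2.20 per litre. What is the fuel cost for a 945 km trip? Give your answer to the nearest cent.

Fuel = 14 L/100 km × 945 km / 100 = 132.3 L
Cost = 132.3 L × $2.20/L = $291.06

$291.06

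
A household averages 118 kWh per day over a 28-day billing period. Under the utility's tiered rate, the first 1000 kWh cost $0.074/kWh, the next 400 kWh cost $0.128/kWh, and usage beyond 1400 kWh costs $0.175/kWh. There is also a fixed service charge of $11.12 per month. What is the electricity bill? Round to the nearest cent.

$469.52

Usage = 118 kWh/day × 28 days = 3304 kWh
First 1000 kWh × $0.074 = $74.00
Next 400 kWh × $0.128 = $51.20
Remaining 1904 kWh × $0.175 = $333.20
Energy charge = $458.40; + service $11.12 = $469.52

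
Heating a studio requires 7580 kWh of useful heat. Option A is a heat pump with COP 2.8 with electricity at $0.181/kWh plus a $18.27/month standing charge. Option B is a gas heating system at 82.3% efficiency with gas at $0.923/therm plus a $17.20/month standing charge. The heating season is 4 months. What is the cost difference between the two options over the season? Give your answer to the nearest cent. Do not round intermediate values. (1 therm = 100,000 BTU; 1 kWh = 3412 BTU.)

Heat load = 7580 kWh × 3412 = 25,862,960 BTU
Gas: input = 25,862,960 / 0.823 = 31,425,225 BTU = 314.3 therm → 314.3 × $0.923 = $290.05; + 4 × $17.20 standing = $358.85
Heat pump: 25,862,960 BTU / 3412 = 7,580 kWh heat; / 2.8 = 2,707 kWh in → × $0.181 = $489.99; + 4 × $18.27 standing = $563.07
Difference = |$358.85 − $563.07| = $204.22

$204.22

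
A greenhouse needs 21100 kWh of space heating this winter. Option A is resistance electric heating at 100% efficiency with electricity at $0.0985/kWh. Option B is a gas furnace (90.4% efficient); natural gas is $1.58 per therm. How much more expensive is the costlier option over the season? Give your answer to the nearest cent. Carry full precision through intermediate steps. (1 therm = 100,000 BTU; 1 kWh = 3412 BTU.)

Heat load = 21100 kWh × 3412 = 71,993,200 BTU
Gas: input = 71,993,200 / 0.904 = 79,638,496 BTU = 796.4 therm → 796.4 × $1.58 = $1,258.29
Electric: 71,993,200 BTU / 3412 = 21,100 kWh → × $0.0985 = $2,078.35
Difference = |$1,258.29 − $2,078.35| = $820.06

$820.06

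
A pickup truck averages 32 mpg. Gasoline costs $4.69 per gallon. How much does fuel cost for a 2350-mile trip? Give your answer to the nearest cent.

$344.42

Fuel = 2350 mi / 32 mpg = 73.44 gal
Cost = 73.44 gal × $4.69/gal = $344.42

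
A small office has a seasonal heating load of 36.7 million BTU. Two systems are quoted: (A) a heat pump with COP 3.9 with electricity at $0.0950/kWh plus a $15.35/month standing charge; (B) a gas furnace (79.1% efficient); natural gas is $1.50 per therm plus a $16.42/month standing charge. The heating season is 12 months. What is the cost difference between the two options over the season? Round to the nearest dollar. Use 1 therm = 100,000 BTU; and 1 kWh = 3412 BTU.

$447

Heat load = 36.7 × 10⁶ BTU = 36,700,000 BTU
Gas: input = 36,700,000 / 0.791 = 46,396,966 BTU = 464 therm → 464 × $1.50 = $695.95; + 12 × $16.42 standing = $892.99
Heat pump: 36,700,000 BTU / 3412 = 10,760 kWh heat; / 3.9 = 2,758 kWh in → × $0.0950 = $262.01; + 12 × $15.35 standing = $446.21
Difference = |$892.99 − $446.21| = $446.79 ≈ $447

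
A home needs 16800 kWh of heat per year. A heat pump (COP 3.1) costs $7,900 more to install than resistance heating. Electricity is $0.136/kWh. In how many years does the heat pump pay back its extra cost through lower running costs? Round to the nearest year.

5 years

Resistance: 16800 kWh × $0.136 = $2,284.80/yr
Heat pump: 16800 / 3.1 = 5419 kWh in → × $0.136 = $737.03/yr
Annual savings = $1,547.77
Payback = $7,900 / $1,547.77 = 5.1 years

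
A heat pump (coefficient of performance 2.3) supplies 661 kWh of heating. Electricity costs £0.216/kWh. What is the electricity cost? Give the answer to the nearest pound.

£62

Electrical input = 661 kWh / 2.3 = 287.4 kWh
Cost = 287.4 × £0.216/kWh = £62.08 ≈ £62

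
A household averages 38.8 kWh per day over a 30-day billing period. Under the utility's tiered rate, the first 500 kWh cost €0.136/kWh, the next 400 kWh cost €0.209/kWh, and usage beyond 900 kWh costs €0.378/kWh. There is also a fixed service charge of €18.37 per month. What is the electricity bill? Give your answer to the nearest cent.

Usage = 38.8 kWh/day × 30 days = 1164 kWh
First 500 kWh × €0.136 = €68.00
Next 400 kWh × €0.209 = €83.60
Remaining 264 kWh × €0.378 = €99.79
Energy charge = €251.39; + service €18.37 = €269.76

€269.76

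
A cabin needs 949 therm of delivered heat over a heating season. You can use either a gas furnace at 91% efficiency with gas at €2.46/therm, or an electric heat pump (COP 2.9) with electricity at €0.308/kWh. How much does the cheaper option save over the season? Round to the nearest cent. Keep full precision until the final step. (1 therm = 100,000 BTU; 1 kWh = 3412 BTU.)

€388.57

Heat load = 949 therm × 100,000 = 94,900,000 BTU
Gas: input = 94,900,000 / 0.91 = 104,285,714 BTU = 1,043 therm → 1,043 × €2.46 = €2,565.43
Heat pump: 94,900,000 BTU / 3412 = 27,810 kWh heat; / 2.9 = 9,591 kWh in → × €0.308 = €2,954.00
Difference = |€2,565.43 − €2,954.00| = €388.57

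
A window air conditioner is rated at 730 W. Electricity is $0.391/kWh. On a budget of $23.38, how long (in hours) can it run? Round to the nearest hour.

82 h

Energy budget = $23.38 / $0.391 per kWh = 59.8 kWh = 59,795 Wh
Runtime = 59,795 Wh / 730 W = 81.91 h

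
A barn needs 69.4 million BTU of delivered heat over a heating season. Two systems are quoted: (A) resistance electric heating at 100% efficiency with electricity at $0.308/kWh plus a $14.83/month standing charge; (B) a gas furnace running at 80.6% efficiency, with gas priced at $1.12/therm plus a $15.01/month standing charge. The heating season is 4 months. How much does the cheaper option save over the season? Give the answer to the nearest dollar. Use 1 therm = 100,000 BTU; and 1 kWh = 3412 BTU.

$5300

Heat load = 69.4 × 10⁶ BTU = 69,400,000 BTU
Gas: input = 69,400,000 / 0.806 = 86,104,218 BTU = 861 therm → 861 × $1.12 = $964.37; + 4 × $15.01 standing = $1,024.41
Electric: 69,400,000 BTU / 3412 = 20,340 kWh → × $0.308 = $6,264.71; + 4 × $14.83 standing = $6,324.03
Difference = |$1,024.41 − $6,324.03| = $5,299.63 ≈ $5300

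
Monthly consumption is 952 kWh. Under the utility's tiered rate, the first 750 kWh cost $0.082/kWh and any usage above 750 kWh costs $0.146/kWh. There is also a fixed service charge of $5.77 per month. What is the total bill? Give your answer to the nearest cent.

$96.76

First 750 kWh × $0.082 = $61.50
Remaining 202 kWh × $0.146 = $29.49
Energy charge = $90.99; + service $5.77 = $96.76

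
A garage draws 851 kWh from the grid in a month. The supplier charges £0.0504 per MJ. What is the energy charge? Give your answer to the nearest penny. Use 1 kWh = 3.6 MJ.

£154.41

851 kWh × (3.6 MJ/kWh) = 3,064 MJ
Cost = 3,064 MJ × £0.0504/MJ = £154.41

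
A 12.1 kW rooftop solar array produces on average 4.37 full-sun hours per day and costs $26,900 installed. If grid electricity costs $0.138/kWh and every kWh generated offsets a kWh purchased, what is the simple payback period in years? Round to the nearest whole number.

Daily generation = 12.1 kW × 4.37 h = 52.88 kWh
Annual generation = 52.88 × 365 = 19300 kWh
Annual savings = 19300 × $0.138 = $2,663.41
Payback = $26,900 / $2,663.41 = 10.1 years

10 years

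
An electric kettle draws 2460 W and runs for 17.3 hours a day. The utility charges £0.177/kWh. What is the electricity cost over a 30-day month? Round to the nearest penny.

Energy = 2460 W × 17.3 h/day × 30 days = 1,276,740 Wh = 1,277 kWh
Cost = 1,277 kWh × £0.177/kWh = £225.98

£225.98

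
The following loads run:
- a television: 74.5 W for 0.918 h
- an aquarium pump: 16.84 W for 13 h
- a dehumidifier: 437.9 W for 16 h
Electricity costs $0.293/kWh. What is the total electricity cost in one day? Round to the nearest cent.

television: 74.5 W × 0.918 h = 68 Wh = 0.06839 kWh
aquarium pump: 16.84 W × 13 h = 219 Wh = 0.2189 kWh
dehumidifier: 437.9 W × 16 h = 7,006 Wh = 7.006 kWh
Total energy = 0.06839 + 0.2189 + 7.006 = 7.294 kWh
Cost = 7.294 kWh × $0.293 = $2.14

$2.14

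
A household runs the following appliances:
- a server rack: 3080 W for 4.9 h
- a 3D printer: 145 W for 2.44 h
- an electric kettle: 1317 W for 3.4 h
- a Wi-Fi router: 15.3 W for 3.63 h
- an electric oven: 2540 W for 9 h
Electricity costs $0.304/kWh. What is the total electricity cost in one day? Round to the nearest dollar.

server rack: 3080 W × 4.9 h = 15,092 Wh = 15.09 kWh
3D printer: 145 W × 2.44 h = 354 Wh = 0.3538 kWh
electric kettle: 1317 W × 3.4 h = 4,478 Wh = 4.478 kWh
Wi-Fi router: 15.3 W × 3.63 h = 56 Wh = 0.05554 kWh
electric oven: 2540 W × 9 h = 22,860 Wh = 22.86 kWh
Total energy = 15.09 + 0.3538 + 4.478 + 0.05554 + 22.86 = 42.84 kWh
Cost = 42.84 kWh × $0.304 = $13.02 ≈ $13

$13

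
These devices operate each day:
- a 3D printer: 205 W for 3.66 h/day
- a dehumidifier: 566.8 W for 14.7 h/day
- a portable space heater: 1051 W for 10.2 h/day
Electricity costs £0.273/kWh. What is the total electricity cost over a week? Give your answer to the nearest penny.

£37.84

3D printer: 205 W × 3.66 h × 7 d = 5,252 Wh = 5.252 kWh
dehumidifier: 566.8 W × 14.7 h × 7 d = 58,324 Wh = 58.32 kWh
portable space heater: 1051 W × 10.2 h × 7 d = 75,041 Wh = 75.04 kWh
Total energy = 5.252 + 58.32 + 75.04 = 138.6 kWh
Cost = 138.6 kWh × £0.273 = £37.84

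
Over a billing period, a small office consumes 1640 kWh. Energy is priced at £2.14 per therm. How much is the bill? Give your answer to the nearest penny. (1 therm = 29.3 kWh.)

1640 kWh × (0.03413 therm/kWh) = 55.97 therm
Cost = 55.97 therm × £2.14/therm = £119.78

£119.78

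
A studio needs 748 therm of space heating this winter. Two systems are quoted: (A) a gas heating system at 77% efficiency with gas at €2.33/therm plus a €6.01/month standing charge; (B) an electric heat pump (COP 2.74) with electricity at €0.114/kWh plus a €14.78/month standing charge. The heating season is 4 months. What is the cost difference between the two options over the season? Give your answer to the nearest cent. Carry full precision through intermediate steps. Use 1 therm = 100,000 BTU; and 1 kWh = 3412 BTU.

Heat load = 748 therm × 100,000 = 74,800,000 BTU
Gas: input = 74,800,000 / 0.77 = 97,142,857 BTU = 971.4 therm → 971.4 × €2.33 = €2,263.43; + 4 × €6.01 standing = €2,287.47
Heat pump: 74,800,000 BTU / 3412 = 21,920 kWh heat; / 2.74 = 8,001 kWh in → × €0.114 = €912.11; + 4 × €14.78 standing = €971.23
Difference = |€2,287.47 − €971.23| = €1,316.24

€1316.24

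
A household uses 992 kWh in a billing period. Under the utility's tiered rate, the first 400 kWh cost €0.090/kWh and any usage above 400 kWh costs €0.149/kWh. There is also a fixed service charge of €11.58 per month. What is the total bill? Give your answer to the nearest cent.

€135.79

First 400 kWh × €0.090 = €36.00
Remaining 592 kWh × €0.149 = €88.21
Energy charge = €124.21; + service €11.58 = €135.79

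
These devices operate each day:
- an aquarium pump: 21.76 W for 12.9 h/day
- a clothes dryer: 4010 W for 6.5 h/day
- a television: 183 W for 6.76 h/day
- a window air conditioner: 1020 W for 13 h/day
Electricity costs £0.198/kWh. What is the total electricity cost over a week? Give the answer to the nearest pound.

aquarium pump: 21.76 W × 12.9 h × 7 d = 1,965 Wh = 1.965 kWh
clothes dryer: 4010 W × 6.5 h × 7 d = 182,455 Wh = 182.5 kWh
television: 183 W × 6.76 h × 7 d = 8,660 Wh = 8.66 kWh
window air conditioner: 1020 W × 13 h × 7 d = 92,820 Wh = 92.82 kWh
Total energy = 1.965 + 182.5 + 8.66 + 92.82 = 285.9 kWh
Cost = 285.9 kWh × £0.198 = £56.61 ≈ £57

£57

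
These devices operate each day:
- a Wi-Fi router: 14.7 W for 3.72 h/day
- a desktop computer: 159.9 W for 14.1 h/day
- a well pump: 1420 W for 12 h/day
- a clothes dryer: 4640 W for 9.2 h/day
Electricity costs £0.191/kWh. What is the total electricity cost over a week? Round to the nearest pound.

£83

Wi-Fi router: 14.7 W × 3.72 h × 7 d = 383 Wh = 0.3828 kWh
desktop computer: 159.9 W × 14.1 h × 7 d = 15,782 Wh = 15.78 kWh
well pump: 1420 W × 12 h × 7 d = 119,280 Wh = 119.3 kWh
clothes dryer: 4640 W × 9.2 h × 7 d = 298,816 Wh = 298.8 kWh
Total energy = 0.3828 + 15.78 + 119.3 + 298.8 = 434.3 kWh
Cost = 434.3 kWh × £0.191 = £82.94 ≈ £83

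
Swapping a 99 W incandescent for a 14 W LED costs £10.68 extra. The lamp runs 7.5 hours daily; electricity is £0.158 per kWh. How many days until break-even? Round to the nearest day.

106 days

Power saved = 99 − 14 = 85 W
Daily energy saved = 85 W × 7.5 h = 637.5 Wh = 0.6375 kWh
Daily savings = 0.6375 × £0.158 = £0.1007
Payback = £10.68 / £0.1007 per day = 106 days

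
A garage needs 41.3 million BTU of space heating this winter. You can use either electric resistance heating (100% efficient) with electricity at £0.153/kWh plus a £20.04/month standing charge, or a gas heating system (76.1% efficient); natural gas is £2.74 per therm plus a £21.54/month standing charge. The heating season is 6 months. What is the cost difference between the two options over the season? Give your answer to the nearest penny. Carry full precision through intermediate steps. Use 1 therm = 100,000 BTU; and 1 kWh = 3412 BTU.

£355.95

Heat load = 41.3 × 10⁶ BTU = 41,300,000 BTU
Gas: input = 41,300,000 / 0.761 = 54,270,696 BTU = 542.7 therm → 542.7 × £2.74 = £1,487.02; + 6 × £21.54 standing = £1,616.26
Electric: 41,300,000 BTU / 3412 = 12,100 kWh → × £0.153 = £1,851.96; + 6 × £20.04 standing = £1,972.20
Difference = |£1,616.26 − £1,972.20| = £355.95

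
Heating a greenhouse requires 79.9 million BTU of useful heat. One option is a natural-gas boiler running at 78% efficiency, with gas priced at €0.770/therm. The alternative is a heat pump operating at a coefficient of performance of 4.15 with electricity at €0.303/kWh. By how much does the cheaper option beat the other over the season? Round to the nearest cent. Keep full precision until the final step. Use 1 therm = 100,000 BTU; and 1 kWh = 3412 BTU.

Heat load = 79.9 × 10⁶ BTU = 79,900,000 BTU
Gas: input = 79,900,000 / 0.78 = 102,435,897 BTU = 1,024 therm → 1,024 × €0.770 = €788.76
Heat pump: 79,900,000 BTU / 3412 = 23,420 kWh heat; / 4.15 = 5,643 kWh in → × €0.303 = €1,709.75
Difference = |€788.76 − €1,709.75| = €920.99

€920.99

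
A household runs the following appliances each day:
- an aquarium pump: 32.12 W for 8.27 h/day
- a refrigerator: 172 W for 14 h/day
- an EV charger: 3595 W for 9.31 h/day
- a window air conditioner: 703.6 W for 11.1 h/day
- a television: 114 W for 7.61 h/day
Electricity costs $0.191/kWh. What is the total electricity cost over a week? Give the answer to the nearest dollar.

aquarium pump: 32.12 W × 8.27 h × 7 d = 1,859 Wh = 1.859 kWh
refrigerator: 172 W × 14 h × 7 d = 16,856 Wh = 16.86 kWh
EV charger: 3595 W × 9.31 h × 7 d = 234,286 Wh = 234.3 kWh
window air conditioner: 703.6 W × 11.1 h × 7 d = 54,670 Wh = 54.67 kWh
television: 114 W × 7.61 h × 7 d = 6,073 Wh = 6.073 kWh
Total energy = 1.859 + 16.86 + 234.3 + 54.67 + 6.073 = 313.7 kWh
Cost = 313.7 kWh × $0.191 = $59.93 ≈ $60

$60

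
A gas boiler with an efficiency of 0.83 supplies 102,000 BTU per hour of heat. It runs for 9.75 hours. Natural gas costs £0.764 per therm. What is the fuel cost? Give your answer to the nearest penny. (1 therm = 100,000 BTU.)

Heat delivered = 102,000 BTU/h × 9.75 h = 994,500 BTU
Gas input = 994,500 / 0.83 = 1,198,193 BTU
= 1,198,193 / 100,000 = 11.98 therm
Cost = 11.98 × £0.764/therm = £9.15

£9.15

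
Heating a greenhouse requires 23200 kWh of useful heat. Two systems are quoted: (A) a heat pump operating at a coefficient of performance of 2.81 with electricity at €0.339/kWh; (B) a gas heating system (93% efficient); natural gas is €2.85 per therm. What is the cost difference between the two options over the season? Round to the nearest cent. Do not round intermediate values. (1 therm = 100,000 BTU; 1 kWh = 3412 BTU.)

Heat load = 23200 kWh × 3412 = 79,158,400 BTU
Gas: input = 79,158,400 / 0.93 = 85,116,559 BTU = 851.2 therm → 851.2 × €2.85 = €2,425.82
Heat pump: 79,158,400 BTU / 3412 = 23,200 kWh heat; / 2.81 = 8,256 kWh in → × €0.339 = €2,798.86
Difference = |€2,425.82 − €2,798.86| = €373.04

€373.04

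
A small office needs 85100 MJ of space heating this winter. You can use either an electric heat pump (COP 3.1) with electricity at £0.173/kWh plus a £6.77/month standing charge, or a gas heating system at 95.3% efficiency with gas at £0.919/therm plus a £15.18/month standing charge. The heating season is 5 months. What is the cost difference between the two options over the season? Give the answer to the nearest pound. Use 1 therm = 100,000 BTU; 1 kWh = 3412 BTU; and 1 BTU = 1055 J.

£499

Heat load = 85100 MJ = 85,100,000,000 J / 1055 = 80,663,507 BTU
Gas: input = 80,663,507 / 0.953 = 84,641,665 BTU = 846.4 therm → 846.4 × £0.919 = £777.86; + 5 × £15.18 standing = £853.76
Heat pump: 80,663,507 BTU / 3412 = 23,640 kWh heat; / 3.1 = 7,626 kWh in → × £0.173 = £1,319.33; + 5 × £6.77 standing = £1,353.18
Difference = |£853.76 − £1,353.18| = £499.42 ≈ £499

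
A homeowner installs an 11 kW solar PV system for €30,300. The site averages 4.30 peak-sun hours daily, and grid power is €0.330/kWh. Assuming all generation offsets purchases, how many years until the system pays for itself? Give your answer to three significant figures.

Daily generation = 11 kW × 4.30 h = 47.3 kWh
Annual generation = 47.3 × 365 = 17264 kWh
Annual savings = 17264 × €0.330 = €5,697.28
Payback = €30,300 / €5,697.28 = 5.32 years

5.32 years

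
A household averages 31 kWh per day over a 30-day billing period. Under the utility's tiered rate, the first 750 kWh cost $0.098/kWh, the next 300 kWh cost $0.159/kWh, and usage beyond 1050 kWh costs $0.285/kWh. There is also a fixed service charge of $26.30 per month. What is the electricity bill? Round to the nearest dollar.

Usage = 31 kWh/day × 30 days = 930 kWh
First 750 kWh × $0.098 = $73.50
Next 180 kWh × $0.159 = $28.62
Remaining tier: 0 kWh (not reached)
Energy charge = $102.12; + service $26.30 = $128.42 ≈ $128

$128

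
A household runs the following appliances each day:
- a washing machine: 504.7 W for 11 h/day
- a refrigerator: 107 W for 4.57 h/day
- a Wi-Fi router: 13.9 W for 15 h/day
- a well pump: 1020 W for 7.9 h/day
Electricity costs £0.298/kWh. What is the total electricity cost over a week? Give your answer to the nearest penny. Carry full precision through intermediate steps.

£29.84

washing machine: 504.7 W × 11 h × 7 d = 38,862 Wh = 38.86 kWh
refrigerator: 107 W × 4.57 h × 7 d = 3,423 Wh = 3.423 kWh
Wi-Fi router: 13.9 W × 15 h × 7 d = 1,460 Wh = 1.46 kWh
well pump: 1020 W × 7.9 h × 7 d = 56,406 Wh = 56.41 kWh
Total energy = 38.86 + 3.423 + 1.46 + 56.41 = 100.2 kWh
Cost = 100.2 kWh × £0.298 = £29.84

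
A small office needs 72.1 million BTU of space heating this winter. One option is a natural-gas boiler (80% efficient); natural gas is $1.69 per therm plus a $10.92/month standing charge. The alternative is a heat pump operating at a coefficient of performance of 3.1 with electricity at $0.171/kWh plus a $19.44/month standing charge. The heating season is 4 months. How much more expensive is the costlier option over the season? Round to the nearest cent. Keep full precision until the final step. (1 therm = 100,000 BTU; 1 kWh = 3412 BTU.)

Heat load = 72.1 × 10⁶ BTU = 72,100,000 BTU
Gas: input = 72,100,000 / 0.80 = 90,125,000 BTU = 901.2 therm → 901.2 × $1.69 = $1,523.11; + 4 × $10.92 standing = $1,566.79
Heat pump: 72,100,000 BTU / 3412 = 21,130 kWh heat; / 3.1 = 6,817 kWh in → × $0.171 = $1,165.63; + 4 × $19.44 standing = $1,243.39
Difference = |$1,566.79 − $1,243.39| = $323.40

$323.40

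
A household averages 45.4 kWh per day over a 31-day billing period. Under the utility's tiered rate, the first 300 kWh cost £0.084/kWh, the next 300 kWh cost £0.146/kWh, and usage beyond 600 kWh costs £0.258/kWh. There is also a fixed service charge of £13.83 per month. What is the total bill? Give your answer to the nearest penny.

£291.14

Usage = 45.4 kWh/day × 31 days = 1407.4 kWh
First 300 kWh × £0.084 = £25.20
Next 300 kWh × £0.146 = £43.80
Remaining 807.4 kWh × £0.258 = £208.31
Energy charge = £277.31; + service £13.83 = £291.14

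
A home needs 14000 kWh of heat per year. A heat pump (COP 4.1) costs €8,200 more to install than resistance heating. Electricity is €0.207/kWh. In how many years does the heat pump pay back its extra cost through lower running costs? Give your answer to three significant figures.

3.74 years

Resistance: 14000 kWh × €0.207 = €2,898.00/yr
Heat pump: 14000 / 4.1 = 3415 kWh in → × €0.207 = €706.83/yr
Annual savings = €2,191.17
Payback = €8,200 / €2,191.17 = 3.74 years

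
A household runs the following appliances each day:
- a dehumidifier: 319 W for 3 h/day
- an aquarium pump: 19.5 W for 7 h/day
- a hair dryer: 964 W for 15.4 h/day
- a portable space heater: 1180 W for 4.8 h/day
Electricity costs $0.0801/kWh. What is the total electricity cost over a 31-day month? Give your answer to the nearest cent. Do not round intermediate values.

$53.64

dehumidifier: 319 W × 3 h × 31 d = 29,667 Wh = 29.67 kWh
aquarium pump: 19.5 W × 7 h × 31 d = 4,232 Wh = 4.231 kWh
hair dryer: 964 W × 15.4 h × 31 d = 460,214 Wh = 460.2 kWh
portable space heater: 1180 W × 4.8 h × 31 d = 175,584 Wh = 175.6 kWh
Total energy = 29.67 + 4.231 + 460.2 + 175.6 = 669.7 kWh
Cost = 669.7 kWh × $0.0801 = $53.64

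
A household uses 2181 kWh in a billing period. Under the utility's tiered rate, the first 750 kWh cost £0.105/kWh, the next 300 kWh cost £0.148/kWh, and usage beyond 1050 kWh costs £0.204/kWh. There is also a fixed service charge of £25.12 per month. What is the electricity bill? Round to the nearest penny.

First 750 kWh × £0.105 = £78.75
Next 300 kWh × £0.148 = £44.40
Remaining 1131 kWh × £0.204 = £230.72
Energy charge = £353.87; + service £25.12 = £378.99

£378.99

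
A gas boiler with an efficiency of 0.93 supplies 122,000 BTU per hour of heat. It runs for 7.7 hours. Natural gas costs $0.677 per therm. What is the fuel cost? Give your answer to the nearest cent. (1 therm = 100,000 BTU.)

Heat delivered = 122,000 BTU/h × 7.7 h = 939,400 BTU
Gas input = 939,400 / 0.93 = 1,010,108 BTU
= 1,010,108 / 100,000 = 10.1 therm
Cost = 10.1 × $0.677/therm = $6.84

$6.84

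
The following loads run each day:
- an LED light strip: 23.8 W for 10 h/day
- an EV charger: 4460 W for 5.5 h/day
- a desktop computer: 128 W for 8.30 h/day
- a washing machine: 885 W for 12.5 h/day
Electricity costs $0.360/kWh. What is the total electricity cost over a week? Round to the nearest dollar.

LED light strip: 23.8 W × 10 h × 7 d = 1,666 Wh = 1.666 kWh
EV charger: 4460 W × 5.5 h × 7 d = 171,710 Wh = 171.7 kWh
desktop computer: 128 W × 8.30 h × 7 d = 7,437 Wh = 7.437 kWh
washing machine: 885 W × 12.5 h × 7 d = 77,438 Wh = 77.44 kWh
Total energy = 1.666 + 171.7 + 7.437 + 77.44 = 258.3 kWh
Cost = 258.3 kWh × $0.360 = $92.97 ≈ $93

$93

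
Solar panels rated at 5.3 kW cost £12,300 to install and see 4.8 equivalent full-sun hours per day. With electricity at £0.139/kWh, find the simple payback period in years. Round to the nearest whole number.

Daily generation = 5.3 kW × 4.8 h = 25.44 kWh
Annual generation = 25.44 × 365 = 9285.6 kWh
Annual savings = 9285.6 × £0.139 = £1,290.70
Payback = £12,300 / £1,290.70 = 9.53 years

10 years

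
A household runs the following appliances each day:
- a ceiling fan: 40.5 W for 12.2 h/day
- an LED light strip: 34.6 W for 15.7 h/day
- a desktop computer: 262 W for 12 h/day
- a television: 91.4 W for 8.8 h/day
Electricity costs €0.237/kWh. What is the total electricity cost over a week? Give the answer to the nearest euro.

€8

ceiling fan: 40.5 W × 12.2 h × 7 d = 3,459 Wh = 3.459 kWh
LED light strip: 34.6 W × 15.7 h × 7 d = 3,803 Wh = 3.803 kWh
desktop computer: 262 W × 12 h × 7 d = 22,008 Wh = 22.01 kWh
television: 91.4 W × 8.8 h × 7 d = 5,630 Wh = 5.63 kWh
Total energy = 3.459 + 3.803 + 22.01 + 5.63 = 34.9 kWh
Cost = 34.9 kWh × €0.237 = €8.27 ≈ €8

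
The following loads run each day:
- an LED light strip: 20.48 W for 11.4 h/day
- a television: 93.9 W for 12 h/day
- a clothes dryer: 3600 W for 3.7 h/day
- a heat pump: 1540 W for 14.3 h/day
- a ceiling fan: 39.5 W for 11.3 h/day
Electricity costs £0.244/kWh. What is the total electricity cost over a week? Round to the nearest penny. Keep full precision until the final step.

£63.45

LED light strip: 20.48 W × 11.4 h × 7 d = 1,634 Wh = 1.634 kWh
television: 93.9 W × 12 h × 7 d = 7,888 Wh = 7.888 kWh
clothes dryer: 3600 W × 3.7 h × 7 d = 93,240 Wh = 93.24 kWh
heat pump: 1540 W × 14.3 h × 7 d = 154,154 Wh = 154.2 kWh
ceiling fan: 39.5 W × 11.3 h × 7 d = 3,124 Wh = 3.124 kWh
Total energy = 1.634 + 7.888 + 93.24 + 154.2 + 3.124 = 260 kWh
Cost = 260 kWh × £0.244 = £63.45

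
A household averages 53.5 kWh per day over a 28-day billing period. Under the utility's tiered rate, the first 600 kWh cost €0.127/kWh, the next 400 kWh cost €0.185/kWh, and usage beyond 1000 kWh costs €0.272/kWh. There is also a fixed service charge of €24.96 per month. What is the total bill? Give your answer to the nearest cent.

€310.62

Usage = 53.5 kWh/day × 28 days = 1498 kWh
First 600 kWh × €0.127 = €76.20
Next 400 kWh × €0.185 = €74.00
Remaining 498 kWh × €0.272 = €135.46
Energy charge = €285.66; + service €24.96 = €310.62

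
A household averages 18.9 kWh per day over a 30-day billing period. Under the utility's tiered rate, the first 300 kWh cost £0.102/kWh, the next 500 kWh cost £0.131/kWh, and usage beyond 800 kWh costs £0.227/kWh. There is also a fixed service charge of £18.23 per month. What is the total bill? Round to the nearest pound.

Usage = 18.9 kWh/day × 30 days = 567 kWh
First 300 kWh × £0.102 = £30.60
Next 267 kWh × £0.131 = £34.98
Remaining tier: 0 kWh (not reached)
Energy charge = £65.58; + service £18.23 = £83.81 ≈ £84

£84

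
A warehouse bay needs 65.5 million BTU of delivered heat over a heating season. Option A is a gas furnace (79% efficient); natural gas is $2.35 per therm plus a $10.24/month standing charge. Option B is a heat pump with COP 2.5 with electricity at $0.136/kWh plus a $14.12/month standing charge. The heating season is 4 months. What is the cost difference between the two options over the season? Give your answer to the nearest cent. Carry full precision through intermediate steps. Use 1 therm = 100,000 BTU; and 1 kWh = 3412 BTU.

Heat load = 65.5 × 10⁶ BTU = 65,500,000 BTU
Gas: input = 65,500,000 / 0.79 = 82,911,392 BTU = 829.1 therm → 829.1 × $2.35 = $1,948.42; + 4 × $10.24 standing = $1,989.38
Heat pump: 65,500,000 BTU / 3412 = 19,200 kWh heat; / 2.5 = 7,679 kWh in → × $0.136 = $1,044.31; + 4 × $14.12 standing = $1,100.79
Difference = |$1,989.38 − $1,100.79| = $888.58

$888.58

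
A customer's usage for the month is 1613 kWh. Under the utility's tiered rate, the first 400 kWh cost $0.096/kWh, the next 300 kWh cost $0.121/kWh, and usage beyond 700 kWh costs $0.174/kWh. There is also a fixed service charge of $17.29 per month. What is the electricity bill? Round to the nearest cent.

$250.85

First 400 kWh × $0.096 = $38.40
Next 300 kWh × $0.121 = $36.30
Remaining 913 kWh × $0.174 = $158.86
Energy charge = $233.56; + service $17.29 = $250.85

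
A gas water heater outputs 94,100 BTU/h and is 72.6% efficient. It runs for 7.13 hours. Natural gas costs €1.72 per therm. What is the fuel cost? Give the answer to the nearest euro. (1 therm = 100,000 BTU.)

€16

Heat delivered = 94,100 BTU/h × 7.13 h = 670,933 BTU
Gas input = 670,933 / 0.726 = 924,150 BTU
= 924,150 / 100,000 = 9.242 therm
Cost = 9.242 × €1.72/therm = €15.90 ≈ €16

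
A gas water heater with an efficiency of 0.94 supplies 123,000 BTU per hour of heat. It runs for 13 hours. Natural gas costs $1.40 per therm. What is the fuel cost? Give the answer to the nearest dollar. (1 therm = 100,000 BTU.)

Heat delivered = 123,000 BTU/h × 13 h = 1,599,000 BTU
Gas input = 1,599,000 / 0.94 = 1,701,064 BTU
= 1,701,064 / 100,000 = 17.01 therm
Cost = 17.01 × $1.40/therm = $23.81 ≈ $24

$24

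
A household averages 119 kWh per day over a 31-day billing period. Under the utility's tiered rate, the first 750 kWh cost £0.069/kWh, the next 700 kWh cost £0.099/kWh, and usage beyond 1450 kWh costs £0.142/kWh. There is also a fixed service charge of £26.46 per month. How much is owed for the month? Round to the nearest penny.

£465.45

Usage = 119 kWh/day × 31 days = 3689 kWh
First 750 kWh × £0.069 = £51.75
Next 700 kWh × £0.099 = £69.30
Remaining 2239 kWh × £0.142 = £317.94
Energy charge = £438.99; + service £26.46 = £465.45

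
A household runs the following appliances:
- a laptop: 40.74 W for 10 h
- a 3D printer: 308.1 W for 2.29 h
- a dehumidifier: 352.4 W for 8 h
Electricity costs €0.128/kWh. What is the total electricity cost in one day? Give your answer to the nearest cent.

€0.50

laptop: 40.74 W × 10 h = 407 Wh = 0.4074 kWh
3D printer: 308.1 W × 2.29 h = 706 Wh = 0.7055 kWh
dehumidifier: 352.4 W × 8 h = 2,819 Wh = 2.819 kWh
Total energy = 0.4074 + 0.7055 + 2.819 = 3.932 kWh
Cost = 3.932 kWh × €0.128 = €0.50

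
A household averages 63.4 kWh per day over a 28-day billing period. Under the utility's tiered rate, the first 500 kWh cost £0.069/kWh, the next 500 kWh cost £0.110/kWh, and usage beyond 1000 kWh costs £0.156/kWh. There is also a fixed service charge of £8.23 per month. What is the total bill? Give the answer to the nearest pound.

£219

Usage = 63.4 kWh/day × 28 days = 1775.2 kWh
First 500 kWh × £0.069 = £34.50
Next 500 kWh × £0.110 = £55.00
Remaining 775.2 kWh × £0.156 = £120.93
Energy charge = £210.43; + service £8.23 = £218.66 ≈ £219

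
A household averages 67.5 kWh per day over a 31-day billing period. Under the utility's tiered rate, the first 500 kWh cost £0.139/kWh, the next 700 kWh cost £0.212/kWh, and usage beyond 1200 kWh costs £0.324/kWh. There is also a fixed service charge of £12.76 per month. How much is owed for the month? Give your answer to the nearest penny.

Usage = 67.5 kWh/day × 31 days = 2092.5 kWh
First 500 kWh × £0.139 = £69.50
Next 700 kWh × £0.212 = £148.40
Remaining 892.5 kWh × £0.324 = £289.17
Energy charge = £507.07; + service £12.76 = £519.83

£519.83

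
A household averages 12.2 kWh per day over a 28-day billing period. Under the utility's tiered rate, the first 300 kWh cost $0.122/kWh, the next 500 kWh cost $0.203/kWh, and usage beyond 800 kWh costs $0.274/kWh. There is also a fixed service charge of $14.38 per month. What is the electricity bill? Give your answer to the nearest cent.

Usage = 12.2 kWh/day × 28 days = 341.6 kWh
First 300 kWh × $0.122 = $36.60
Next 41.6 kWh × $0.203 = $8.44
Remaining tier: 0 kWh (not reached)
Energy charge = $45.04; + service $14.38 = $59.42

$59.42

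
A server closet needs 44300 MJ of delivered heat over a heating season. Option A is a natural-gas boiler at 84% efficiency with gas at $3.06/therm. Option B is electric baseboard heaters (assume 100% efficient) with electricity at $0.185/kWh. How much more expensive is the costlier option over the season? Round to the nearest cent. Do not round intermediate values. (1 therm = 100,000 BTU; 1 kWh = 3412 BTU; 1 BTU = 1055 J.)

$747.09

Heat load = 44300 MJ = 44,300,000,000 J / 1055 = 41,990,521 BTU
Gas: input = 41,990,521 / 0.84 = 49,988,716 BTU = 499.9 therm → 499.9 × $3.06 = $1,529.65
Electric: 41,990,521 BTU / 3412 = 12,310 kWh → × $0.185 = $2,276.74
Difference = |$1,529.65 − $2,276.74| = $747.09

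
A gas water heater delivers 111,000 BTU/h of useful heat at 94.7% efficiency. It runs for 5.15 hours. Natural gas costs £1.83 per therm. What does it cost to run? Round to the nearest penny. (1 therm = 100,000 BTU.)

£11.05

Heat delivered = 111,000 BTU/h × 5.15 h = 571,650 BTU
Gas input = 571,650 / 0.947 = 603,643 BTU
= 603,643 / 100,000 = 6.036 therm
Cost = 6.036 × £1.83/therm = £11.05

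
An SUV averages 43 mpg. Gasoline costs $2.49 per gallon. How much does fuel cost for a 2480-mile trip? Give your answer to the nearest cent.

Fuel = 2480 mi / 43 mpg = 57.67 gal
Cost = 57.67 gal × $2.49/gal = $143.61

$143.61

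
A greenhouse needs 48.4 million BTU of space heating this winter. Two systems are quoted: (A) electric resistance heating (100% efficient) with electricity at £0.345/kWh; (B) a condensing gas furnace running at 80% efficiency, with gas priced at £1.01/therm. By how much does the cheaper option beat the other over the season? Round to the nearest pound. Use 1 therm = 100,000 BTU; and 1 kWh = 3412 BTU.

Heat load = 48.4 × 10⁶ BTU = 48,400,000 BTU
Gas: input = 48,400,000 / 0.80 = 60,500,000 BTU = 605 therm → 605 × £1.01 = £611.05
Electric: 48,400,000 BTU / 3412 = 14,190 kWh → × £0.345 = £4,893.90
Difference = |£611.05 − £4,893.90| = £4,282.85 ≈ £4283

£4283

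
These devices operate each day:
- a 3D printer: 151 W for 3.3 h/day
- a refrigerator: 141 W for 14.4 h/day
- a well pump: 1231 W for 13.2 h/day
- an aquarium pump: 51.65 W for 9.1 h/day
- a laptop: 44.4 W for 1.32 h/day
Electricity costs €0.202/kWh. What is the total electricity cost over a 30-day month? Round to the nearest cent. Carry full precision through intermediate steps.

3D printer: 151 W × 3.3 h × 30 d = 14,949 Wh = 14.95 kWh
refrigerator: 141 W × 14.4 h × 30 d = 60,912 Wh = 60.91 kWh
well pump: 1231 W × 13.2 h × 30 d = 487,476 Wh = 487.5 kWh
aquarium pump: 51.65 W × 9.1 h × 30 d = 14,100 Wh = 14.1 kWh
laptop: 44.4 W × 1.32 h × 30 d = 1,758 Wh = 1.758 kWh
Total energy = 14.95 + 60.91 + 487.5 + 14.1 + 1.758 = 579.2 kWh
Cost = 579.2 kWh × €0.202 = €117.00

€117.00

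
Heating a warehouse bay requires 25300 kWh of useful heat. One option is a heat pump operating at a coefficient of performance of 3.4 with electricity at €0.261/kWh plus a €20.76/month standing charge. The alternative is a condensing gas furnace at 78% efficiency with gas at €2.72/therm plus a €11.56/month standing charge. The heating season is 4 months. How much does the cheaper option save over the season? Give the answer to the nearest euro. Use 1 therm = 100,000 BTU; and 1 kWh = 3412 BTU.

Heat load = 25300 kWh × 3412 = 86,323,600 BTU
Gas: input = 86,323,600 / 0.78 = 110,671,282 BTU = 1,107 therm → 1,107 × €2.72 = €3,010.26; + 4 × €11.56 standing = €3,056.50
Heat pump: 86,323,600 BTU / 3412 = 25,300 kWh heat; / 3.4 = 7,441 kWh in → × €0.261 = €1,942.15; + 4 × €20.76 standing = €2,025.19
Difference = |€3,056.50 − €2,025.19| = €1,031.31 ≈ €1031

€1031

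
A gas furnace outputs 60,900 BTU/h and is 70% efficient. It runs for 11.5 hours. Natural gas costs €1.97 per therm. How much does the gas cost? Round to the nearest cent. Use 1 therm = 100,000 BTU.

€19.71

Heat delivered = 60,900 BTU/h × 11.5 h = 700,350 BTU
Gas input = 700,350 / 0.70 = 1,000,500 BTU
= 1,000,500 / 100,000 = 10.01 therm
Cost = 10.01 × €1.97/therm = €19.71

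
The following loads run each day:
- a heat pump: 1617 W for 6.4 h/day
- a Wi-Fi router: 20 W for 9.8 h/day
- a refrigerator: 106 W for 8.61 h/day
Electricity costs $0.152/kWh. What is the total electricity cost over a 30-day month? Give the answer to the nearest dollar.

$52

heat pump: 1617 W × 6.4 h × 30 d = 310,464 Wh = 310.5 kWh
Wi-Fi router: 20 W × 9.8 h × 30 d = 5,880 Wh = 5.88 kWh
refrigerator: 106 W × 8.61 h × 30 d = 27,380 Wh = 27.38 kWh
Total energy = 310.5 + 5.88 + 27.38 = 343.7 kWh
Cost = 343.7 kWh × $0.152 = $52.25 ≈ $52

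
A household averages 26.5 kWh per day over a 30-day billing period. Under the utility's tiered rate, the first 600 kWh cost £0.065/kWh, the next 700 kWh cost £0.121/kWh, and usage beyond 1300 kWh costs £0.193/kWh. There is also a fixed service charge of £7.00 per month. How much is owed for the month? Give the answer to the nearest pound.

Usage = 26.5 kWh/day × 30 days = 795 kWh
First 600 kWh × £0.065 = £39.00
Next 195 kWh × £0.121 = £23.59
Remaining tier: 0 kWh (not reached)
Energy charge = £62.59; + service £7.00 = £69.59 ≈ £70

£70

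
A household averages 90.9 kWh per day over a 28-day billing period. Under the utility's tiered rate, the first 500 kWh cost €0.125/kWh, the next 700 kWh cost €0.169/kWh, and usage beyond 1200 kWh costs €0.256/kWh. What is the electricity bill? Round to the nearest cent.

€525.17

Usage = 90.9 kWh/day × 28 days = 2545.2 kWh
First 500 kWh × €0.125 = €62.50
Next 700 kWh × €0.169 = €118.30
Remaining 1345.2 kWh × €0.256 = €344.37
Total = €525.17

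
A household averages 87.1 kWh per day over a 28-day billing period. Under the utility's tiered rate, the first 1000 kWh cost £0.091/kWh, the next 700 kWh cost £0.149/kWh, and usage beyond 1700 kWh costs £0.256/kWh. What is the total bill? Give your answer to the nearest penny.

Usage = 87.1 kWh/day × 28 days = 2438.8 kWh
First 1000 kWh × £0.091 = £91.00
Next 700 kWh × £0.149 = £104.30
Remaining 738.8 kWh × £0.256 = £189.13
Total = £384.43

£384.43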